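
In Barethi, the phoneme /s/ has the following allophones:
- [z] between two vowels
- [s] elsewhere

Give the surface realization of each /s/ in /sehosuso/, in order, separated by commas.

Occurrence 1 (position 1): no conditioning environment matches → elsewhere allophone [s].
Occurrence 2 (position 5): between two vowels → [z].
Occurrence 3 (position 7): between two vowels → [z].

[s], [z], [z]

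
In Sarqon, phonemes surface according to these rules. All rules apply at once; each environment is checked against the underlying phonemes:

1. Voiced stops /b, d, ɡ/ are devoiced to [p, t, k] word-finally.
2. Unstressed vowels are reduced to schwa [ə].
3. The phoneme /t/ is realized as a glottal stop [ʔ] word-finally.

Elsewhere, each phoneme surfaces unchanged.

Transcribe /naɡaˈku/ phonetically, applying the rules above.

/n/ — not in any rule's target class → [n].
/a/ (between /n/ and /ɡ/) occurs in an unstressed syllable → [ə] by rule 2.
/ɡ/ (between /a/ and /a/): rule 1 targets it, but not word-finally → unchanged [ɡ].
/a/ meets the environment for rule 2 (in an unstressed syllable) → [ə].
/k/ (between /a/ and /u/): no rule targets it → [k].
/u/ (word-final) is in the target of rule 2 but the environment (in an unstressed syllable) is not met → [u].

[nəɡəˈku]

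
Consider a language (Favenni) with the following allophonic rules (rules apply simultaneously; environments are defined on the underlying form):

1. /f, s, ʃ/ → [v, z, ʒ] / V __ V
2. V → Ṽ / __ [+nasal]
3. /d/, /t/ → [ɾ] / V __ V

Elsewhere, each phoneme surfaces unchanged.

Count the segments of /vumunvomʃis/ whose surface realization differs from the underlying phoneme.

Segments that undergo a rule: /u/ → [ũ] (rule 2); /u/ → [ũ] (rule 2); /o/ → [õ] (rule 2).
All other segments surface unchanged.

3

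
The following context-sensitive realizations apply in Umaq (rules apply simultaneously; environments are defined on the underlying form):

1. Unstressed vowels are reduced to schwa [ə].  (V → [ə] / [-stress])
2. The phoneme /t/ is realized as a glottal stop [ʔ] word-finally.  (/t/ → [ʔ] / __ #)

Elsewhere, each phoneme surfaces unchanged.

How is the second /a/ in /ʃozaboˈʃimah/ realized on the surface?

[ə]

/a/ (between /m/ and /h/) occurs in an unstressed syllable → [ə] by rule 1.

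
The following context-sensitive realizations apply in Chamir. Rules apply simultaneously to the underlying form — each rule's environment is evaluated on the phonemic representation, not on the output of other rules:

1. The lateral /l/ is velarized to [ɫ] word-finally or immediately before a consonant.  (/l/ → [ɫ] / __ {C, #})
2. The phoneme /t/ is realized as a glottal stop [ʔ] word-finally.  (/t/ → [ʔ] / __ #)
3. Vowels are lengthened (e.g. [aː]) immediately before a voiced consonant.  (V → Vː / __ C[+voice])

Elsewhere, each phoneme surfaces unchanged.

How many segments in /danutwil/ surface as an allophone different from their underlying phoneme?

3

Segments that undergo a rule: /a/ → [aː] (rule 3); /i/ → [iː] (rule 3); /l/ → [ɫ] (rule 1).
All other segments surface unchanged.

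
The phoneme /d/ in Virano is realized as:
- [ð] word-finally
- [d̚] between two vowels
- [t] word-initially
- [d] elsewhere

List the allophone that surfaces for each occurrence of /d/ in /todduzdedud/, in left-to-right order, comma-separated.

Occurrence 1 (position 3): no conditioning environment matches → elsewhere allophone [d].
Occurrence 2 (position 4): no conditioning environment matches → elsewhere allophone [d].
Occurrence 3 (position 7): no conditioning environment matches → elsewhere allophone [d].
Occurrence 4 (position 9): between two vowels → [d̚].
Occurrence 5 (position 11): word-finally → [ð].

[d], [d], [d], [d̚], [ð]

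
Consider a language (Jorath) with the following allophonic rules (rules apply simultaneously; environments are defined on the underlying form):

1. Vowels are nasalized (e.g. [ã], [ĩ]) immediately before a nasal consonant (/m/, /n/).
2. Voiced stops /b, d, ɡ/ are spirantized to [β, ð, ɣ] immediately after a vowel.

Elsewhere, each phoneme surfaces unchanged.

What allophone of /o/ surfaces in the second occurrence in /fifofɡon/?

/o/ (between /ɡ/ and /n/) occurs before a nasal consonant → [õ] by rule 1.

[õ]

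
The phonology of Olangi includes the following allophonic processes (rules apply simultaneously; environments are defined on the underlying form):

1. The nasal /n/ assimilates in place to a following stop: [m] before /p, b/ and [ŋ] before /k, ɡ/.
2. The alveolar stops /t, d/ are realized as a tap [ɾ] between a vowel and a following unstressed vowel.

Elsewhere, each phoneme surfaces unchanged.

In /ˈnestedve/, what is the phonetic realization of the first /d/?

[d]

/d/ (between /e/ and /v/) fails the environment for rule 2, so it stays [d].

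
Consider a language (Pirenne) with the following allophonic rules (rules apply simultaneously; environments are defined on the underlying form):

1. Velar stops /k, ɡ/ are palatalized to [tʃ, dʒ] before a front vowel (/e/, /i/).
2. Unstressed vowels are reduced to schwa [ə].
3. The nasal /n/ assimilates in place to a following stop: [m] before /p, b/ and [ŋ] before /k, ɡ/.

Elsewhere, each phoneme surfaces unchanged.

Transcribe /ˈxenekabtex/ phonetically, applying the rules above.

/x/ stays [x].
/e/ — between /x/ and /n/; rule 2 does not apply here → [e].
/n/ — between /e/ and /e/; rule 3 does not apply here → [n].
Rule 2 applies to /e/ (between /n/ and /k/: in an unstressed syllable) → [ə].
/k/ (between /e/ and /a/) is in the target of rule 1 but the environment (before a front vowel) is not met → [k].
/a/ (between /k/ and /b/) occurs in an unstressed syllable → [ə] by rule 2.
/b/ (between /a/ and /t/) is unaffected → [b].
/t/ — not in any rule's target class → [t].
/e/ (between /t/ and /x/) occurs in an unstressed syllable → [ə] by rule 2.
/x/ (word-final) is unaffected → [x].

[ˈxenəkəbtəx]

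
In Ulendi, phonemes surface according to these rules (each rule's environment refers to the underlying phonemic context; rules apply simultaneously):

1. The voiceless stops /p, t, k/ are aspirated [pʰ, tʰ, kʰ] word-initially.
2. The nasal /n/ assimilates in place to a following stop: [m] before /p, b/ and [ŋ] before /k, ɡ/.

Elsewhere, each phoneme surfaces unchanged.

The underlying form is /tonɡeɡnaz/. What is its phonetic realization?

[tʰoŋɡeɡnaz]

/t/ meets the environment for rule 1 (word-initially) → [tʰ].
/n/ (between /o/ and /ɡ/) occurs before a labial or velar stop → [ŋ] by rule 2.
/n/ (between /ɡ/ and /a/) is in the target of rule 2 but the environment (before a labial or velar stop) is not met → [n].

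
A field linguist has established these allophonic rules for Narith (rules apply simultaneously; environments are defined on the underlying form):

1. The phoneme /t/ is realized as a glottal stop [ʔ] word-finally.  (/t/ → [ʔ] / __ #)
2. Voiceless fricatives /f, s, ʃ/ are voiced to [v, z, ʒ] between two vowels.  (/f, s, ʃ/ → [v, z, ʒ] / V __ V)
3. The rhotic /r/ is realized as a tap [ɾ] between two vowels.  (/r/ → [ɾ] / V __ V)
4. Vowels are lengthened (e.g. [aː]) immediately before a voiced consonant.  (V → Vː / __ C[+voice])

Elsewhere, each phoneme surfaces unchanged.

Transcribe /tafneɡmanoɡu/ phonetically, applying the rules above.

[tafneːɡmaːnoːɡu]

/t/ (word-initial) is in the target of rule 1 but the environment (word-finally) is not met → [t].
/a/ (between /t/ and /f/) fails the environment for rule 4, so it stays [a].
/f/ (between /a/ and /n/) is in the target of rule 2 but the environment (between two vowels) is not met → [f].
/n/ (between /f/ and /e/): no rule targets it → [n].
/e/ (between /n/ and /ɡ/): before a voiced consonant, so rule 4 applies → [eː].
/ɡ/ (between /e/ and /m/): no rule targets it → [ɡ].
/m/ (between /ɡ/ and /a/): no rule targets it → [m].
/a/ (between /m/ and /n/) occurs before a voiced consonant → [aː] by rule 4.
/n/ (between /a/ and /o/) is unaffected → [n].
Rule 4 applies to /o/ (between /n/ and /ɡ/: before a voiced consonant) → [oː].
/ɡ/ (between /o/ and /u/): no rule targets it → [ɡ].
/u/ — word-final; rule 4 does not apply here → [u].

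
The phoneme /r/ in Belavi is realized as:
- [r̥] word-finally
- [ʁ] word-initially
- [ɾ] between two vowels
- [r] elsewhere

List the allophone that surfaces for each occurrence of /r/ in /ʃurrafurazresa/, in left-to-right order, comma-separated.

Occurrence 1 (position 3): no conditioning environment matches → elsewhere allophone [r].
Occurrence 2 (position 4): no conditioning environment matches → elsewhere allophone [r].
Occurrence 3 (position 8): between two vowels → [ɾ].
Occurrence 4 (position 11): no conditioning environment matches → elsewhere allophone [r].

[r], [r], [ɾ], [r]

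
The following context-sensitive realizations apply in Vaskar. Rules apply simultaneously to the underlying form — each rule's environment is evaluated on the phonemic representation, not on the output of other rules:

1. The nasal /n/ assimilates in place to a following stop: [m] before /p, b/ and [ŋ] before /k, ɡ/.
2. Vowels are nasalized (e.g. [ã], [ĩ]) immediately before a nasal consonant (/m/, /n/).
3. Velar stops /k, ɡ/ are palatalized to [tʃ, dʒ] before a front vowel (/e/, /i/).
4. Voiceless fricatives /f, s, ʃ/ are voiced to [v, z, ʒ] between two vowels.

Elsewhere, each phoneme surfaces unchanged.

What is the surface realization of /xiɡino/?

[xidʒĩno]

/i/ (between /x/ and /ɡ/): rule 2 targets it, but not before a nasal consonant → unchanged [i].
/ɡ/ — between /i/ and /i/, before a front vowel — surfaces as [dʒ] (rule 3).
/i/ — between /ɡ/ and /n/, before a nasal consonant — surfaces as [ĩ] (rule 2).
/n/ — between /i/ and /o/; rule 1 does not apply here → [n].
/o/ (word-final): rule 2 targets it, but not before a nasal consonant → unchanged [o].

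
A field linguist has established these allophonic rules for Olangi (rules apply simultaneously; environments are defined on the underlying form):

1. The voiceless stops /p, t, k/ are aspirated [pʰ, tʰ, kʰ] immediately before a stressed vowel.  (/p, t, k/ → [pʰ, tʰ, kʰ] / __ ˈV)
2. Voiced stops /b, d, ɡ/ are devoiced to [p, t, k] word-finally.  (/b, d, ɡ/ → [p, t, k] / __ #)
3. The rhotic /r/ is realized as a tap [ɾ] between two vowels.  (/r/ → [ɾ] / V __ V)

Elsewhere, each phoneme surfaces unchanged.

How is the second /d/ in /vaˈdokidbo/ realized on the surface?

[d]

/d/ (between /i/ and /b/): rule 2 targets it, but not word-finally → unchanged [d].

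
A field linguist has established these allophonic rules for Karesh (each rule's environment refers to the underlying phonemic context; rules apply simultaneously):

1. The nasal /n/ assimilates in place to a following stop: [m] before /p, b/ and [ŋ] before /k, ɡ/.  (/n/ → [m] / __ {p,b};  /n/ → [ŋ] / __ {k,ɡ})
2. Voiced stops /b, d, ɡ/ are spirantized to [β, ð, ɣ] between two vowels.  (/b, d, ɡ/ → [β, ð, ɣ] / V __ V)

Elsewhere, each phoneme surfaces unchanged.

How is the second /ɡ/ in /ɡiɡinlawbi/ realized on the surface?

Rule 2 applies to /ɡ/ (between /i/ and /i/: between two vowels) → [ɣ].

[ɣ]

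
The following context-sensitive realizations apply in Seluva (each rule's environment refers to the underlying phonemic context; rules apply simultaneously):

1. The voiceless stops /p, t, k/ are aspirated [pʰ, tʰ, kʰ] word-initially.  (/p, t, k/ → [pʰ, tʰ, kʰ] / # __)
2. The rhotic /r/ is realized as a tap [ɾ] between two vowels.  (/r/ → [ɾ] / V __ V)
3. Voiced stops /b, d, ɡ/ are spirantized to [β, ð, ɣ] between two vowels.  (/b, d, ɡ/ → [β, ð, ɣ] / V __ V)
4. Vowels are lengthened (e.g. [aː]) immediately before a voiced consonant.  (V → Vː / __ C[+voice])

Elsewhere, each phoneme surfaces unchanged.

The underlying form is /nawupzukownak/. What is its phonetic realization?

/n/ (word-initial) is unaffected → [n].
/a/ meets the environment for rule 4 (before a voiced consonant) → [aː].
/w/ — not in any rule's target class → [w].
/u/ (between /w/ and /p/) fails the environment for rule 4, so it stays [u].
/p/ (between /u/ and /z/): rule 1 targets it, but not word-initially → unchanged [p].
/z/ (between /p/ and /u/) is unaffected → [z].
/u/ (between /z/ and /k/) fails the environment for rule 4, so it stays [u].
/k/ (between /u/ and /o/) fails the environment for rule 1, so it stays [k].
/o/ meets the environment for rule 4 (before a voiced consonant) → [oː].
/w/ (between /o/ and /n/): no rule targets it → [w].
/n/ (between /w/ and /a/) is unaffected → [n].
/a/ (between /n/ and /k/): rule 4 targets it, but not before a voiced consonant → unchanged [a].
/k/ (word-final) is in the target of rule 1 but the environment (word-initially) is not met → [k].

[naːwupzukoːwnak]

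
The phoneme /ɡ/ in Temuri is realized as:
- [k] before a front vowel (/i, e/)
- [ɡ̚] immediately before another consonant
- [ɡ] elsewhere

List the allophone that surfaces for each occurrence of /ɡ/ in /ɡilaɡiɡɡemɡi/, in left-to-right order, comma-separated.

[k], [k], [ɡ̚], [k], [k]

Occurrence 1 (position 1): before a front vowel (/i, e/) → [k].
Occurrence 2 (position 5): before a front vowel (/i, e/) → [k].
Occurrence 3 (position 7): immediately before another consonant → [ɡ̚].
Occurrence 4 (position 8): before a front vowel (/i, e/) → [k].
Occurrence 5 (position 11): before a front vowel (/i, e/) → [k].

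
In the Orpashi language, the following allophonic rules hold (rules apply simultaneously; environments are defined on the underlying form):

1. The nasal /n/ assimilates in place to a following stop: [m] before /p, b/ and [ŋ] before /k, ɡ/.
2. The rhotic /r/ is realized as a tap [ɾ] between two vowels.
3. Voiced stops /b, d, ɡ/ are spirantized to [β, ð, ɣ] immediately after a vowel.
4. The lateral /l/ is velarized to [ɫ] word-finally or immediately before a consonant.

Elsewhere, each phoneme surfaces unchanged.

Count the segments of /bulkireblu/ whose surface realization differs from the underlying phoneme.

Segments that undergo a rule: /l/ → [ɫ] (rule 4); /r/ → [ɾ] (rule 2); /b/ → [β] (rule 3).
All other segments surface unchanged.

3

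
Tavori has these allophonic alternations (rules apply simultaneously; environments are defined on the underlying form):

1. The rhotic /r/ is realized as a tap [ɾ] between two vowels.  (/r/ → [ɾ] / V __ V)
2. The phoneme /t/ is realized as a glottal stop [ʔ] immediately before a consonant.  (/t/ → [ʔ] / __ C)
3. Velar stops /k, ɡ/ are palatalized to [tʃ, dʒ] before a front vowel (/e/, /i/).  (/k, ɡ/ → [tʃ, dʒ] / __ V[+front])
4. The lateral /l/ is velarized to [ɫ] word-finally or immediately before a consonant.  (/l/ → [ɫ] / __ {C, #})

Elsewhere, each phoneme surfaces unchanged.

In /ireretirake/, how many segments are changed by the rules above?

Segments that undergo a rule: /r/ → [ɾ] (rule 1); /r/ → [ɾ] (rule 1); /r/ → [ɾ] (rule 1); /k/ → [tʃ] (rule 3).
All other segments surface unchanged.

4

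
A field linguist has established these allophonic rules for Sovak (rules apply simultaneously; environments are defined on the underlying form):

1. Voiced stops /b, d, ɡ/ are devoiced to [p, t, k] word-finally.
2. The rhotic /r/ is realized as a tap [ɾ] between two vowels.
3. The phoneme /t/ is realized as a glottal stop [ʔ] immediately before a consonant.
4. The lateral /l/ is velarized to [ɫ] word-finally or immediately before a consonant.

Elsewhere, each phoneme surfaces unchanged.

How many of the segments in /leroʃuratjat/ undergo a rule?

Segments that undergo a rule: /r/ → [ɾ] (rule 2); /r/ → [ɾ] (rule 2); /t/ → [ʔ] (rule 3).
All other segments surface unchanged.

3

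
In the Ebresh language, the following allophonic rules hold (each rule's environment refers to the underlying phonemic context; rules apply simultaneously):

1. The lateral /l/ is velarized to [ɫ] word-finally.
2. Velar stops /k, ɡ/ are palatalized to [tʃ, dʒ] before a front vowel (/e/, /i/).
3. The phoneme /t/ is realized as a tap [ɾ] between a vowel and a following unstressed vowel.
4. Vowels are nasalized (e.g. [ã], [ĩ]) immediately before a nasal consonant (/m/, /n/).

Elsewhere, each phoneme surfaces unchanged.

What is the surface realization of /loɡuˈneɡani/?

/l/ (word-initial): rule 1 targets it, but not word-finally → unchanged [l].
/o/ (between /l/ and /ɡ/): rule 4 targets it, but not before a nasal consonant → unchanged [o].
/ɡ/ (between /o/ and /u/) is in the target of rule 2 but the environment (before a front vowel) is not met → [ɡ].
/u/ (between /ɡ/ and /n/) occurs before a nasal consonant → [ũ] by rule 4.
/n/ (between /u/ and /e/) is unaffected → [n].
/e/ (between /n/ and /ɡ/) is in the target of rule 4 but the environment (before a nasal consonant) is not met → [e].
/ɡ/ (between /e/ and /a/): rule 2 targets it, but not before a front vowel → unchanged [ɡ].
/a/ — between /ɡ/ and /n/, before a nasal consonant — surfaces as [ã] (rule 4).
/n/ — not in any rule's target class → [n].
/i/ (word-final) is in the target of rule 4 but the environment (before a nasal consonant) is not met → [i].

[loɡũˈneɡãni]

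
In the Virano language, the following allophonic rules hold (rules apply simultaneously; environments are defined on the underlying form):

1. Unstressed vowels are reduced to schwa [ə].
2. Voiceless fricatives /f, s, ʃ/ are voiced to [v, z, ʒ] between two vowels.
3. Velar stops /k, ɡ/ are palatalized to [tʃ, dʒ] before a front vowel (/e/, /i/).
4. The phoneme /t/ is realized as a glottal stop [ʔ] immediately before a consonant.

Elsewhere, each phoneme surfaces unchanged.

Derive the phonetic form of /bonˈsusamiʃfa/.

[bənˈsuzəməʃfə]

/o/ (between /b/ and /n/) occurs in an unstressed syllable → [ə] by rule 1.
/s/ (between /n/ and /u/) is in the target of rule 2 but the environment (between two vowels) is not met → [s].
/u/ (between /s/ and /s/): rule 1 targets it, but not in an unstressed syllable → unchanged [u].
Rule 2 applies to /s/ (between /u/ and /a/: between two vowels) → [z].
Rule 1 applies to /a/ (between /s/ and /m/: in an unstressed syllable) → [ə].
/i/ (between /m/ and /ʃ/) occurs in an unstressed syllable → [ə] by rule 1.
/ʃ/ (between /i/ and /f/) is in the target of rule 2 but the environment (between two vowels) is not met → [ʃ].
/f/ (between /ʃ/ and /a/) fails the environment for rule 2, so it stays [f].
/a/ — word-final, in an unstressed syllable — surfaces as [ə] (rule 1).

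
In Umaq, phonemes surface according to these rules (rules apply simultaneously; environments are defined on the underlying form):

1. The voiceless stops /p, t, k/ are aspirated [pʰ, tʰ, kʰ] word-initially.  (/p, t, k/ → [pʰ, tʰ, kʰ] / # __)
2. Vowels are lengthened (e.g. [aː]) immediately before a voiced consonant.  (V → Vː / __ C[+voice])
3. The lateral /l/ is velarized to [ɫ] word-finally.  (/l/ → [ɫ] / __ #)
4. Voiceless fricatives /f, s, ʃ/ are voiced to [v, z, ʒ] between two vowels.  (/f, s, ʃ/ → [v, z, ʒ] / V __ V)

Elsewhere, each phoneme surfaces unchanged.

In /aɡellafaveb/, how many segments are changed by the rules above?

5

Segments that undergo a rule: /a/ → [aː] (rule 2); /e/ → [eː] (rule 2); /f/ → [v] (rule 4); /a/ → [aː] (rule 2); /e/ → [eː] (rule 2).
All other segments surface unchanged.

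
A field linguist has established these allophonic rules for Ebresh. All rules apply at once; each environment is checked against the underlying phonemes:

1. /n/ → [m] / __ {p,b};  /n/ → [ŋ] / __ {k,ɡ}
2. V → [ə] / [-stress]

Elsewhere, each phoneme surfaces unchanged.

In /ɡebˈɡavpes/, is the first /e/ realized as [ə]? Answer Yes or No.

Yes

/e/ (between /ɡ/ and /b/) occurs in an unstressed syllable → [ə] by rule 2.
The actual realization is [ə], which matches [ə].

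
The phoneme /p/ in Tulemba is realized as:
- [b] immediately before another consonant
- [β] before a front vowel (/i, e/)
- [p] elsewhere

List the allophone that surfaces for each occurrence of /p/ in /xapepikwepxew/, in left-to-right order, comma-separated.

Occurrence 1 (position 3): before a front vowel (/i, e/) → [β].
Occurrence 2 (position 5): before a front vowel (/i, e/) → [β].
Occurrence 3 (position 10): immediately before another consonant → [b].

[β], [β], [b]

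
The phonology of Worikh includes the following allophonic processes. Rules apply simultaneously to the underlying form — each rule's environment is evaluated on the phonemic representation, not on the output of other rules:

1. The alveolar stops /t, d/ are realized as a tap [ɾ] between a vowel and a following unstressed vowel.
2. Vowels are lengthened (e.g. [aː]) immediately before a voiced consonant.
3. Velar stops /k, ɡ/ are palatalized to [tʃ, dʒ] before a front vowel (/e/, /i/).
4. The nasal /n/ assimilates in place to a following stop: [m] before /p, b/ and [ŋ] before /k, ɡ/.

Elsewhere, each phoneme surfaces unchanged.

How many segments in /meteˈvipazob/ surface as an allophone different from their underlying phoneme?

4

Segments that undergo a rule: /t/ → [ɾ] (rule 1); /e/ → [eː] (rule 2); /a/ → [aː] (rule 2); /o/ → [oː] (rule 2).
All other segments surface unchanged.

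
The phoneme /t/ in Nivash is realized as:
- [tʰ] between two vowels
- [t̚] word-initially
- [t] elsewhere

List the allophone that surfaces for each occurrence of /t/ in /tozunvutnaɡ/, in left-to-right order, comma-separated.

[t̚], [t]

Occurrence 1 (position 1): word-initially → [t̚].
Occurrence 2 (position 8): no conditioning environment matches → elsewhere allophone [t].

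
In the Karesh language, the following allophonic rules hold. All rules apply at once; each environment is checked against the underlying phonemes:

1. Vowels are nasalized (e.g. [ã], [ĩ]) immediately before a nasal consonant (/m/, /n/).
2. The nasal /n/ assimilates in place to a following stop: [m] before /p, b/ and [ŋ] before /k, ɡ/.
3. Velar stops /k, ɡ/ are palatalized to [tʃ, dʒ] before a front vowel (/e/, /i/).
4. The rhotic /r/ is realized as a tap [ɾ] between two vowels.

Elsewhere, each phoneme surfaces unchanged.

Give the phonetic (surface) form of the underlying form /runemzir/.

/r/ (word-initial) is in the target of rule 4 but the environment (between two vowels) is not met → [r].
/u/ (between /r/ and /n/) occurs before a nasal consonant → [ũ] by rule 1.
/n/ (between /u/ and /e/) is in the target of rule 2 but the environment (before a labial or velar stop) is not met → [n].
/e/ (between /n/ and /m/): before a nasal consonant, so rule 1 applies → [ẽ].
/m/ (between /e/ and /z/): no rule targets it → [m].
/z/ (between /m/ and /i/): no rule targets it → [z].
/i/ (between /z/ and /r/) fails the environment for rule 1, so it stays [i].
/r/ — word-final; rule 4 does not apply here → [r].

[rũnẽmzir]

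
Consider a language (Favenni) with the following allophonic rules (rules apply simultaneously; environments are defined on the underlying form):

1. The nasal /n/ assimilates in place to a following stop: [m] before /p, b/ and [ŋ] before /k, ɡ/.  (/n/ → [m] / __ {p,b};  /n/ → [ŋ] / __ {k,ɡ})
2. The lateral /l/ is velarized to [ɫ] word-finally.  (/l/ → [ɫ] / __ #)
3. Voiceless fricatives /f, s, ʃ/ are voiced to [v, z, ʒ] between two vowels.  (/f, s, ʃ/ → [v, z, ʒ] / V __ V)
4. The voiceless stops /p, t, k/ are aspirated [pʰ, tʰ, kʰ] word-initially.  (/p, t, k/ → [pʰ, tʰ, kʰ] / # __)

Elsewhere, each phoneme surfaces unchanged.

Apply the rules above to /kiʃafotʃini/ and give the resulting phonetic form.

[kʰiʒavotʃini]

/k/ — word-initial, word-initially — surfaces as [kʰ] (rule 4).
/i/ — not in any rule's target class → [i].
Rule 3 applies to /ʃ/ (between /i/ and /a/: between two vowels) → [ʒ].
/a/ (between /ʃ/ and /f/) is unaffected → [a].
/f/ — between /a/ and /o/, between two vowels — surfaces as [v] (rule 3).
/o/ stays [o].
/t/ (between /o/ and /ʃ/) fails the environment for rule 4, so it stays [t].
/ʃ/ (between /t/ and /i/) fails the environment for rule 3, so it stays [ʃ].
/i/ stays [i].
/n/ — between /i/ and /i/; rule 1 does not apply here → [n].
/i/ (word-final) is unaffected → [i].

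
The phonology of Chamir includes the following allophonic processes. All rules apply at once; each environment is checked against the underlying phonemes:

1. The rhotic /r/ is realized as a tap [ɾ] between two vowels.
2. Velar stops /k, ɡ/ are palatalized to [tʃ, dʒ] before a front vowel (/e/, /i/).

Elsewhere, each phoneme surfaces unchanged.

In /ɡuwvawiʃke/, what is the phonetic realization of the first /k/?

[tʃ]

/k/ — between /ʃ/ and /e/, before a front vowel — surfaces as [tʃ] (rule 2).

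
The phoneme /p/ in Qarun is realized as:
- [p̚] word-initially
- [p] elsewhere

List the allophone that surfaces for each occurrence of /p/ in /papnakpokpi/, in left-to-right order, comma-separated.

[p̚], [p], [p], [p]

Occurrence 1 (position 1): word-initially → [p̚].
Occurrence 2 (position 3): no conditioning environment matches → elsewhere allophone [p].
Occurrence 3 (position 7): no conditioning environment matches → elsewhere allophone [p].
Occurrence 4 (position 10): no conditioning environment matches → elsewhere allophone [p].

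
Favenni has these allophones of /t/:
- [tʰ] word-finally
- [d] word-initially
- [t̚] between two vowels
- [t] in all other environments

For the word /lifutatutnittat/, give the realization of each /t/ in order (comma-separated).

[t̚], [t̚], [t], [t], [t], [tʰ]

Occurrence 1 (position 5): between two vowels → [t̚].
Occurrence 2 (position 7): between two vowels → [t̚].
Occurrence 3 (position 9): no conditioning environment matches → elsewhere allophone [t].
Occurrence 4 (position 12): no conditioning environment matches → elsewhere allophone [t].
Occurrence 5 (position 13): no conditioning environment matches → elsewhere allophone [t].
Occurrence 6 (position 15): word-finally → [tʰ].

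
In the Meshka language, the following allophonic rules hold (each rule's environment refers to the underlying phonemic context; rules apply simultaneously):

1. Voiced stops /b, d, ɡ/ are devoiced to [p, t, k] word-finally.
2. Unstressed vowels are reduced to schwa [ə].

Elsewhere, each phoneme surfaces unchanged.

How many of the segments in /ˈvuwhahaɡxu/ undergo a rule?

3

Segments that undergo a rule: /a/ → [ə] (rule 2); /a/ → [ə] (rule 2); /u/ → [ə] (rule 2).
All other segments surface unchanged.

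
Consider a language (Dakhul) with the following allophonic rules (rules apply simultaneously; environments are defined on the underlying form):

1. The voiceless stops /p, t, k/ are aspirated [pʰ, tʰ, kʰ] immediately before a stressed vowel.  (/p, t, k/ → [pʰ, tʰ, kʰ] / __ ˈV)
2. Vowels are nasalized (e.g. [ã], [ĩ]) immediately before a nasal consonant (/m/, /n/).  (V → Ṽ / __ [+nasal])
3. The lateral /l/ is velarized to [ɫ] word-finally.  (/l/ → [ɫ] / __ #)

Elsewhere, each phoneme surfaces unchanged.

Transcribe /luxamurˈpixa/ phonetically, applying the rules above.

/l/ (word-initial): rule 3 targets it, but not word-finally → unchanged [l].
/u/ — between /l/ and /x/; rule 2 does not apply here → [u].
/a/ meets the environment for rule 2 (before a nasal consonant) → [ã].
/u/ (between /m/ and /r/): rule 2 targets it, but not before a nasal consonant → unchanged [u].
/p/ (between /r/ and /i/): immediately before a stressed vowel, so rule 1 applies → [pʰ].
/i/ — between /p/ and /x/; rule 2 does not apply here → [i].
/a/ (word-final): rule 2 targets it, but not before a nasal consonant → unchanged [a].

[luxãmurˈpʰixa]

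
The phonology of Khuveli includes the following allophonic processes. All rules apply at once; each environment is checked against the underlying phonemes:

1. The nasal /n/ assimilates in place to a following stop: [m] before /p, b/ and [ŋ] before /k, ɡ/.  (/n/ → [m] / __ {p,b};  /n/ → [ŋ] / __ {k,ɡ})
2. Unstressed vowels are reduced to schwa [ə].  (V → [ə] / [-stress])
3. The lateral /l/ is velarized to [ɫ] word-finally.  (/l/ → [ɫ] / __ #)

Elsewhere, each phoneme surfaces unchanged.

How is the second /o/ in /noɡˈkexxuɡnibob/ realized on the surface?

[ə]

/o/ (between /b/ and /b/) occurs in an unstressed syllable → [ə] by rule 2.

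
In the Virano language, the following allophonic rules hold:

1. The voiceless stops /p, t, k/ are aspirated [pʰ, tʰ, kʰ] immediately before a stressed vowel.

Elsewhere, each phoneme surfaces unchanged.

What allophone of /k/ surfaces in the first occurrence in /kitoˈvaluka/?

[k]

/k/ (word-initial): rule 1 targets it, but not immediately before a stressed vowel → unchanged [k].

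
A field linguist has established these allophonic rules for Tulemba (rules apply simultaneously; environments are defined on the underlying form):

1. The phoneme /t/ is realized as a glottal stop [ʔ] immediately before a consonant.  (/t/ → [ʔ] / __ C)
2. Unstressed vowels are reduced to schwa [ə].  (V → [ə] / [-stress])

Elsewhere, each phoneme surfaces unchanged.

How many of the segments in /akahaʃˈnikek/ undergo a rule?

Segments that undergo a rule: /a/ → [ə] (rule 2); /a/ → [ə] (rule 2); /a/ → [ə] (rule 2); /e/ → [ə] (rule 2).
All other segments surface unchanged.

4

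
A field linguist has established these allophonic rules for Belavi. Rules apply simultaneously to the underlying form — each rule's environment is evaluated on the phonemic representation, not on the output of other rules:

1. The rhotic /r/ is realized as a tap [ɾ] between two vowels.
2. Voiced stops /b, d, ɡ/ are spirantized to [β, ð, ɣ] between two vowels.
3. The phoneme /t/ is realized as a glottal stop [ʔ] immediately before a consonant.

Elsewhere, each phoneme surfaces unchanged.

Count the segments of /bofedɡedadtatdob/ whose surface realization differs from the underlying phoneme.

Segments that undergo a rule: /d/ → [ð] (rule 2); /t/ → [ʔ] (rule 3).
All other segments surface unchanged.

2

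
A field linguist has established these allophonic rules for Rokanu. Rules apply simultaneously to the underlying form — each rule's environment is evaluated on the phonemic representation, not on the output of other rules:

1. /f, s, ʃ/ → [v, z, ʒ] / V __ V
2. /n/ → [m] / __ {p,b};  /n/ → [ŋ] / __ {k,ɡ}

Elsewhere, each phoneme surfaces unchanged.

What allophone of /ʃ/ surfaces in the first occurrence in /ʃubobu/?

/ʃ/ — word-initial; rule 1 does not apply here → [ʃ].

[ʃ]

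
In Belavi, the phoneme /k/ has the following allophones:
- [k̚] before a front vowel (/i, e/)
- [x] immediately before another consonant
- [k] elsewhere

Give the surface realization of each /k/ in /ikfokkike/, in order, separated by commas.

[x], [x], [k̚], [k̚]

Occurrence 1 (position 2): immediately before another consonant → [x].
Occurrence 2 (position 5): immediately before another consonant → [x].
Occurrence 3 (position 6): before a front vowel (/i, e/) → [k̚].
Occurrence 4 (position 8): before a front vowel (/i, e/) → [k̚].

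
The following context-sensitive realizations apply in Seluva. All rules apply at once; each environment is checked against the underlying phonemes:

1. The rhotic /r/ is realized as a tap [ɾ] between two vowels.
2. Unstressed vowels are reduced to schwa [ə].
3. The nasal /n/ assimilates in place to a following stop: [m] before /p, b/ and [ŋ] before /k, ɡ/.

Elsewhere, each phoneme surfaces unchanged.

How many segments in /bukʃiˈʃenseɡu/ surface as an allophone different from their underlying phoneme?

4

Segments that undergo a rule: /u/ → [ə] (rule 2); /i/ → [ə] (rule 2); /e/ → [ə] (rule 2); /u/ → [ə] (rule 2).
All other segments surface unchanged.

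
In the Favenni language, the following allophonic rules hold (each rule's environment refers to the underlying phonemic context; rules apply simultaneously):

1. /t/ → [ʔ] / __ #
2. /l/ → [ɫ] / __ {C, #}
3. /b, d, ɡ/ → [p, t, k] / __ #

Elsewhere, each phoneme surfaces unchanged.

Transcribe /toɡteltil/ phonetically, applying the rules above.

/t/ (word-initial) is in the target of rule 1 but the environment (word-finally) is not met → [t].
/o/ stays [o].
/ɡ/ (between /o/ and /t/) is in the target of rule 3 but the environment (word-finally) is not met → [ɡ].
/t/ (between /ɡ/ and /e/): rule 1 targets it, but not word-finally → unchanged [t].
/e/ — not in any rule's target class → [e].
/l/ (between /e/ and /t/) occurs word-finally or immediately before a consonant → [ɫ] by rule 2.
/t/ (between /l/ and /i/) is in the target of rule 1 but the environment (word-finally) is not met → [t].
/i/ stays [i].
/l/ meets the environment for rule 2 (word-finally or immediately before a consonant) → [ɫ].

[toɡteɫtiɫ]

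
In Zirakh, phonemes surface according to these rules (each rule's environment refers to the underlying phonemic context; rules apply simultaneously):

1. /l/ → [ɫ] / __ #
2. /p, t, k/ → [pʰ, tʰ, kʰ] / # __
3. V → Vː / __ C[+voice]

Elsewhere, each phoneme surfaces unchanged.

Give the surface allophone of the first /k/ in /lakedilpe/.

[k]

/k/ (between /a/ and /e/) is in the target of rule 2 but the environment (word-initially) is not met → [k].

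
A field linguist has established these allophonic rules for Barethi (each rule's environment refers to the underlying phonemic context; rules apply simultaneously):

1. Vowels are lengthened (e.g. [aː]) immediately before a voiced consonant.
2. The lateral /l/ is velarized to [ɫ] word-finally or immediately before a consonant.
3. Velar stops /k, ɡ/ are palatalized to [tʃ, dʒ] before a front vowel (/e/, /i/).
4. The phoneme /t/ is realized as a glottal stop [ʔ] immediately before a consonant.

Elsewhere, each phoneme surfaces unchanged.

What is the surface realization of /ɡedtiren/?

[dʒeːdtiːreːn]

/ɡ/ — word-initial, before a front vowel — surfaces as [dʒ] (rule 3).
/e/ (between /ɡ/ and /d/) occurs before a voiced consonant → [eː] by rule 1.
/d/ (between /e/ and /t/) is unaffected → [d].
/t/ (between /d/ and /i/): rule 4 targets it, but not immediately before a consonant → unchanged [t].
/i/ (between /t/ and /r/) occurs before a voiced consonant → [iː] by rule 1.
/r/ stays [r].
/e/ (between /r/ and /n/): before a voiced consonant, so rule 1 applies → [eː].
/n/ — not in any rule's target class → [n].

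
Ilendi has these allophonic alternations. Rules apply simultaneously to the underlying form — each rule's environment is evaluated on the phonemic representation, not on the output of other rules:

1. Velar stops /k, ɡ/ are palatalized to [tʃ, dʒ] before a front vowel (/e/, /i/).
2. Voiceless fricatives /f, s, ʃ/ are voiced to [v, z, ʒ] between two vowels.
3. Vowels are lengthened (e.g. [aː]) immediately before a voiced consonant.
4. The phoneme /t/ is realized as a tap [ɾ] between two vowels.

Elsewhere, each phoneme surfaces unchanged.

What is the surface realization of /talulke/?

/t/ (word-initial): rule 4 targets it, but not between two vowels → unchanged [t].
/a/ — between /t/ and /l/, before a voiced consonant — surfaces as [aː] (rule 3).
/l/ (between /a/ and /u/) is unaffected → [l].
/u/ (between /l/ and /l/) occurs before a voiced consonant → [uː] by rule 3.
/l/ (between /u/ and /k/): no rule targets it → [l].
/k/ (between /l/ and /e/): before a front vowel, so rule 1 applies → [tʃ].
/e/ — word-final; rule 3 does not apply here → [e].

[taːluːltʃe]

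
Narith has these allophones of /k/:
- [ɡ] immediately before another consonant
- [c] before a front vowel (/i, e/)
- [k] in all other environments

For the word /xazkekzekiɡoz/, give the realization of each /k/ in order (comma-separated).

[c], [ɡ], [c]

Occurrence 1 (position 4): before a front vowel (/i, e/) → [c].
Occurrence 2 (position 6): immediately before another consonant → [ɡ].
Occurrence 3 (position 9): before a front vowel (/i, e/) → [c].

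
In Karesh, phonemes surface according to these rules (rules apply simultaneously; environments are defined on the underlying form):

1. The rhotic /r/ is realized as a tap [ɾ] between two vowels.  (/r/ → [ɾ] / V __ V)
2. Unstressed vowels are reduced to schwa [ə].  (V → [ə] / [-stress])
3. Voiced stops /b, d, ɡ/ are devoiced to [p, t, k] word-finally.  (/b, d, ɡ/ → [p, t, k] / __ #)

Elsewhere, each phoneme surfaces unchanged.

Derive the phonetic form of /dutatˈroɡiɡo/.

/d/ (word-initial) is in the target of rule 3 but the environment (word-finally) is not met → [d].
/u/ meets the environment for rule 2 (in an unstressed syllable) → [ə].
/t/ stays [t].
/a/ (between /t/ and /t/): in an unstressed syllable, so rule 2 applies → [ə].
/t/ (between /a/ and /r/): no rule targets it → [t].
/r/ — between /t/ and /o/; rule 1 does not apply here → [r].
/o/ (between /r/ and /ɡ/): rule 2 targets it, but not in an unstressed syllable → unchanged [o].
/ɡ/ (between /o/ and /i/): rule 3 targets it, but not word-finally → unchanged [ɡ].
/i/ (between /ɡ/ and /ɡ/): in an unstressed syllable, so rule 2 applies → [ə].
/ɡ/ — between /i/ and /o/; rule 3 does not apply here → [ɡ].
Rule 2 applies to /o/ (word-final: in an unstressed syllable) → [ə].

[dətətˈroɡəɡə]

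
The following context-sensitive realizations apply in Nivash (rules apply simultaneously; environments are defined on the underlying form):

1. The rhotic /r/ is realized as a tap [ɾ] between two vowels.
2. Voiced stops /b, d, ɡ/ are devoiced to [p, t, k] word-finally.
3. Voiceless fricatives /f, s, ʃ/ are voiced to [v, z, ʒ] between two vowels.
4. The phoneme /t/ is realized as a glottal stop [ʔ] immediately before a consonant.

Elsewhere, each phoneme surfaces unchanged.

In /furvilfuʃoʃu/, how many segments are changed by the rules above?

2

Segments that undergo a rule: /ʃ/ → [ʒ] (rule 3); /ʃ/ → [ʒ] (rule 3).
All other segments surface unchanged.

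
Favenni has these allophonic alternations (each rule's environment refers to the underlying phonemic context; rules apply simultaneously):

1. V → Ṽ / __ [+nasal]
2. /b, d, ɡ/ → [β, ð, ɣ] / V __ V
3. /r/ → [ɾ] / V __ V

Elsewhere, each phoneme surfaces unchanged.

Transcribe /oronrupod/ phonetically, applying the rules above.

[oɾõnrupod]

/o/ (word-initial): rule 1 targets it, but not before a nasal consonant → unchanged [o].
/r/ meets the environment for rule 3 (between two vowels) → [ɾ].
/o/ — between /r/ and /n/, before a nasal consonant — surfaces as [õ] (rule 1).
/n/ stays [n].
/r/ (between /n/ and /u/): rule 3 targets it, but not between two vowels → unchanged [r].
/u/ (between /r/ and /p/): rule 1 targets it, but not before a nasal consonant → unchanged [u].
/p/ (between /u/ and /o/): no rule targets it → [p].
/o/ (between /p/ and /d/): rule 1 targets it, but not before a nasal consonant → unchanged [o].
/d/ (word-final): rule 2 targets it, but not between two vowels → unchanged [d].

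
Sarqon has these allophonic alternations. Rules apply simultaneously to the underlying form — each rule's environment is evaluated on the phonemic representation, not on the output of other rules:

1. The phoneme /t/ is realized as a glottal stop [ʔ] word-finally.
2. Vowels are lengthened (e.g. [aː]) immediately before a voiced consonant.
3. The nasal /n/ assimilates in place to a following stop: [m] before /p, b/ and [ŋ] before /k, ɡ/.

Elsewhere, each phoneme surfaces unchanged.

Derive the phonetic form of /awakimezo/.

/a/ (word-initial) occurs before a voiced consonant → [aː] by rule 2.
/a/ (between /w/ and /k/) is in the target of rule 2 but the environment (before a voiced consonant) is not met → [a].
/i/ (between /k/ and /m/) occurs before a voiced consonant → [iː] by rule 2.
/e/ (between /m/ and /z/): before a voiced consonant, so rule 2 applies → [eː].
/o/ — word-final; rule 2 does not apply here → [o].

[aːwakiːmeːzo]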